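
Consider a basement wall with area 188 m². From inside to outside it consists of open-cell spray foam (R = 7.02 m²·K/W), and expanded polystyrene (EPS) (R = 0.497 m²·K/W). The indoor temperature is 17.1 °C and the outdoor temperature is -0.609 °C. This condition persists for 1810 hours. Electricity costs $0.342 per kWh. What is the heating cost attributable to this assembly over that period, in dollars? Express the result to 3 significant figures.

R_total = 7.02 + 0.497 = 7.517 m²·K/W
Q = 188 × (17.1 − (-0.609)) / 7.517 = 442.9 W
E = 442.9 W × 1810 h / 1000 = 801.7 kWh
Cost = 801.7 × 0.342 = $274.2

274 dollars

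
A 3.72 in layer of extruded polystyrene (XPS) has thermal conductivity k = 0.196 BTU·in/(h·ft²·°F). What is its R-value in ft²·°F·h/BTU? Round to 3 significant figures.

19.0 ft²·°F·h/BTU

R = L/k = 3.72/0.196 = 18.98 ft²·°F·h/BTU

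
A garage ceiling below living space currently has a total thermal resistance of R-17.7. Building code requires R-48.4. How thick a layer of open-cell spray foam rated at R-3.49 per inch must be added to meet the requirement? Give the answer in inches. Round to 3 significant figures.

8.80 in

ΔR = 48.4 − 17.7 = 30.7 ft²·°F·h/BTU
L = ΔR / (R/in) = 30.7/3.49 = 8.797 in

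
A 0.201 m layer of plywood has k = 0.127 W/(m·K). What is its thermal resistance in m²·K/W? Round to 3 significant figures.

R = L/k = 0.201/0.127 = 1.583 m²·K/W

1.58 m²·K/W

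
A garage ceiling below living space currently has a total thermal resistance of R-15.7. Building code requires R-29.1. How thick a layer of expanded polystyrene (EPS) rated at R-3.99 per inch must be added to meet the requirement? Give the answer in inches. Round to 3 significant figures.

3.36 in

ΔR = 29.1 − 15.7 = 13.4 ft²·°F·h/BTU
L = ΔR / (R/in) = 13.4/3.99 = 3.358 in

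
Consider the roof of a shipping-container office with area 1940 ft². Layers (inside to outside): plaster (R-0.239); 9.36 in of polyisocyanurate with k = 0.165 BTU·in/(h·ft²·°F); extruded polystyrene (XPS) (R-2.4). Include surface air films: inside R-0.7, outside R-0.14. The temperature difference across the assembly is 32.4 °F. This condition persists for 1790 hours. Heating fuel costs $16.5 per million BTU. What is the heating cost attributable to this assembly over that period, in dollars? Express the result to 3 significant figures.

9.36/0.165 = 56.73
R_total = 0.7 + 0.239 + 56.73 + 2.4 + 0.14 = 60.21 ft²·°F·h/BTU
Q = 1940 × 32.4 / 60.21 = 1044 BTU/h
E = 1044 × 1790 = 1869000 BTU
Cost = 1869000/10⁶ × 16.5 = $30.83

30.8 dollars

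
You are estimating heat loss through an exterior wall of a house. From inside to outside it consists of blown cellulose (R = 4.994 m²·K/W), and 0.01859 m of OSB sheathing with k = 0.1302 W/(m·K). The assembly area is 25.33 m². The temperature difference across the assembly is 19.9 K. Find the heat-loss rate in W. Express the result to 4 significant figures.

0.01859/0.1302 = 0.14278
R_total = 4.994 + 0.14278 = 5.1368 m²·K/W
Q = A·ΔT/R = 25.33 × 19.9 / 5.1368 = 98.129 W

98.13 W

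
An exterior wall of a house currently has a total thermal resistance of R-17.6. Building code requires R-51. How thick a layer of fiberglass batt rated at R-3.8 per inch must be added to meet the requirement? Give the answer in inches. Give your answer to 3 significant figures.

8.79 in

ΔR = 51 − 17.6 = 33.4 ft²·°F·h/BTU
L = ΔR / (R/in) = 33.4/3.8 = 8.789 in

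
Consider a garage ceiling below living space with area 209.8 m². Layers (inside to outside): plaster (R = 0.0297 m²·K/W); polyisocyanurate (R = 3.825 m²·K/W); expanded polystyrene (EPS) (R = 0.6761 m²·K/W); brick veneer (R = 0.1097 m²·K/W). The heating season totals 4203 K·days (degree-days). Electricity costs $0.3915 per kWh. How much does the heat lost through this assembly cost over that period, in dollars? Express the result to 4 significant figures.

1785 dollars

R_total = 0.0297 + 3.825 + 0.6761 + 0.1097 = 4.6405 m²·K/W
E = A × HDD × 24 / R / 1000 = 209.8 × 4203 × 24 / 4.6405 / 1000 = 4560.5 kWh
Cost = 4560.5 × 0.3915 = $1785.4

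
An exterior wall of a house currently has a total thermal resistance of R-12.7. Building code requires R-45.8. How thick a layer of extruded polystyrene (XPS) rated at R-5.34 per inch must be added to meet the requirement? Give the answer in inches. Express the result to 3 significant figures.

ΔR = 45.8 − 12.7 = 33.1 ft²·°F·h/BTU
L = ΔR / (R/in) = 33.1/5.34 = 6.199 in

6.20 in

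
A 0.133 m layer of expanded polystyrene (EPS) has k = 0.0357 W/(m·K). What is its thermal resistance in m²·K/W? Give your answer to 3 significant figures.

3.73 m²·K/W

R = L/k = 0.133/0.0357 = 3.725 m²·K/W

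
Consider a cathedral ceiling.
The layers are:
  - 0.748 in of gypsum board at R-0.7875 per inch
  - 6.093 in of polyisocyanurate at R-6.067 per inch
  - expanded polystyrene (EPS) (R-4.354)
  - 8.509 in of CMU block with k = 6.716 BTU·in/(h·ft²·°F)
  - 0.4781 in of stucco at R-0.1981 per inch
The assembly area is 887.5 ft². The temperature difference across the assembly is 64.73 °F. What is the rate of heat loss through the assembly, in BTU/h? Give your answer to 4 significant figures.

1328 BTU/h

0.748 × 0.7875 = 0.58905
6.093 × 6.067 = 36.966
8.509/6.716 = 1.267
0.4781 × 0.1981 = 0.094712
R_total = 0.58905 + 36.966 + 4.354 + 1.267 + 0.094712 = 43.271 ft²·°F·h/BTU
Q = A·ΔT/R = 887.5 × 64.73 / 43.271 = 1327.6 BTU/h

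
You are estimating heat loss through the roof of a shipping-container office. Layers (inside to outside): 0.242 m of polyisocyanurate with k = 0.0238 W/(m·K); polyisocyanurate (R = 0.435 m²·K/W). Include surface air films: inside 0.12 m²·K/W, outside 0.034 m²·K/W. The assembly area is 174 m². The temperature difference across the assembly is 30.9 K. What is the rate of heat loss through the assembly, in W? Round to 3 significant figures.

500 W

0.242/0.0238 = 10.17
R_total = 0.12 + 10.17 + 0.435 + 0.034 = 10.76 m²·K/W
Q = A·ΔT/R = 174 × 30.9 / 10.76 = 499.8 W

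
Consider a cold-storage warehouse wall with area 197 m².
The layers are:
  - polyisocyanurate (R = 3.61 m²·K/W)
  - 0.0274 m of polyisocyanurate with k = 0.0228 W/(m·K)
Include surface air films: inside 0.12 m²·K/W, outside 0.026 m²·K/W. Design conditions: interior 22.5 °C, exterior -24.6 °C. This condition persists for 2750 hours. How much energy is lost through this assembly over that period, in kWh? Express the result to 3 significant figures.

0.0274/0.0228 = 1.202
R_total = 0.12 + 3.61 + 1.202 + 0.026 = 4.958 m²·K/W
Q = 197 × (22.5 − (-24.6)) / 4.958 = 1872 W
E = 1872 W × 2750 h / 1000 = 5147 kWh

5150 kWh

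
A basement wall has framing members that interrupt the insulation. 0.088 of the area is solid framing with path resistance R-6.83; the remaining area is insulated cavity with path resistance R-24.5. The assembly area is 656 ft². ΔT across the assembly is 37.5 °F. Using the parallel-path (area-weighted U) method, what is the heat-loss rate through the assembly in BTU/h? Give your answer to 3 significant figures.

1230 BTU/h

U_eff = 0.912/24.5 + 0.088/6.83 = 0.03722 + 0.01288 = 0.05011
R_eff = 1/U_eff = 19.96 ft²·°F·h/BTU
Q = 656 × 37.5 / 19.96 = 1233 BTU/h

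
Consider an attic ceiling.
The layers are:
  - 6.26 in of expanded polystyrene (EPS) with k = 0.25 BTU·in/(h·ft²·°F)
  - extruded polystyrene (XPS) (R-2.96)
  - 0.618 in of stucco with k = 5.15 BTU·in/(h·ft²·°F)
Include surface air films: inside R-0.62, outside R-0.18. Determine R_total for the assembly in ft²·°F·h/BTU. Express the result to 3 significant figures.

6.26/0.25 = 25.04
0.618/5.15 = 0.12
R_total = 0.62 + 25.04 + 2.96 + 0.12 + 0.18 = 28.92 ft²·°F·h/BTU

28.9 ft²·°F·h/BTU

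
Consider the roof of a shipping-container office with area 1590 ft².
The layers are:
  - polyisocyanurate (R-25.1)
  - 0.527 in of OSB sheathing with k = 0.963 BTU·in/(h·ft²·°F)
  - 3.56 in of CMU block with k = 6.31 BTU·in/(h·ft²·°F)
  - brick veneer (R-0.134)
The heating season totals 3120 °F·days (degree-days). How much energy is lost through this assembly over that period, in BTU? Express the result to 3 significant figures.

4520000 BTU

0.527/0.963 = 0.5472
3.56/6.31 = 0.5642
R_total = 25.1 + 0.5472 + 0.5642 + 0.134 = 26.35 ft²·°F·h/BTU
E = A × HDD × 24 / R = 1590 × 3120 × 24 / 26.35 = 4519000 BTU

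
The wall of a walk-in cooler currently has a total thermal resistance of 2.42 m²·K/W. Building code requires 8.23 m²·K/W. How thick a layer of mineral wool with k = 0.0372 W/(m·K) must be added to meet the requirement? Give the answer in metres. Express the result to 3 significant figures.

ΔR = 8.23 − 2.42 = 5.81 m²·K/W
L = ΔR × k = 5.81 × 0.0372 = 0.2161 m

0.216 m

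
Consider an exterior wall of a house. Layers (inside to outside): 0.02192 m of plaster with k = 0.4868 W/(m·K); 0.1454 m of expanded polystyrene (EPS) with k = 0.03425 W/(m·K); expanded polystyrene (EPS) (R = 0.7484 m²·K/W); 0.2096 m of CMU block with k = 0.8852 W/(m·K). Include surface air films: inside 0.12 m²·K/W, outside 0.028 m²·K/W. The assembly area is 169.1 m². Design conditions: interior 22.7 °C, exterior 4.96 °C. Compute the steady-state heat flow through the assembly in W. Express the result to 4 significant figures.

0.02192/0.4868 = 0.045029
0.1454/0.03425 = 4.2453
0.2096/0.8852 = 0.23678
R_total = 0.12 + 0.045029 + 4.2453 + 0.7484 + 0.23678 + 0.028 = 5.4235 m²·K/W
Q = A·ΔT/R = 169.1 × (22.7 − 4.96) / 5.4235 = 553.12 W

553.1 W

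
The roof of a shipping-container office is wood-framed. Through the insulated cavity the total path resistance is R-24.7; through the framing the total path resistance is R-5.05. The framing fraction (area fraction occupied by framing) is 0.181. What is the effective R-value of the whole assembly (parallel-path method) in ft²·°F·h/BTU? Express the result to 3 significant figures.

U_eff = 0.819/24.7 + 0.181/5.05 = 0.03316 + 0.03584 = 0.069
R_eff = 1/U_eff = 14.49 ft²·°F·h/BTU

14.5 ft²·°F·h/BTU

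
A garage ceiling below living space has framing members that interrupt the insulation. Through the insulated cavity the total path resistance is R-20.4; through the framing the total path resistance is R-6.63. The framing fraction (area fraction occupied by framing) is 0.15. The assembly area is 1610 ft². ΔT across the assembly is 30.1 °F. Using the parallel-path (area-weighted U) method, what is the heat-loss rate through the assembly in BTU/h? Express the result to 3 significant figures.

U_eff = 0.85/20.4 + 0.15/6.63 = 0.04167 + 0.02262 = 0.06429
R_eff = 1/U_eff = 15.55 ft²·°F·h/BTU
Q = 1610 × 30.1 / 15.55 = 3116 BTU/h

3120 BTU/h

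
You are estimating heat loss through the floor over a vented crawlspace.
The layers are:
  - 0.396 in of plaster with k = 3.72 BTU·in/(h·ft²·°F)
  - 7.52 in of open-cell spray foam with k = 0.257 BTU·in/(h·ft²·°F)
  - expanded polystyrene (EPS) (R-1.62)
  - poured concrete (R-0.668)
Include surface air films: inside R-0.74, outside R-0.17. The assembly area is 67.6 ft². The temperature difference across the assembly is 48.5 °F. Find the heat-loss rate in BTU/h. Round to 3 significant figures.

101 BTU/h

0.396/3.72 = 0.1065
7.52/0.257 = 29.26
R_total = 0.74 + 0.1065 + 29.26 + 1.62 + 0.668 + 0.17 = 32.57 ft²·°F·h/BTU
Q = A·ΔT/R = 67.6 × 48.5 / 32.57 = 100.7 BTU/h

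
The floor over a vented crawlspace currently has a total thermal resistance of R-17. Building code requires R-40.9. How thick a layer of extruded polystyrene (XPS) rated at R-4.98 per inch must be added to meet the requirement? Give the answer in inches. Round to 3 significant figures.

4.80 in

ΔR = 40.9 − 17 = 23.9 ft²·°F·h/BTU
L = ΔR / (R/in) = 23.9/4.98 = 4.799 in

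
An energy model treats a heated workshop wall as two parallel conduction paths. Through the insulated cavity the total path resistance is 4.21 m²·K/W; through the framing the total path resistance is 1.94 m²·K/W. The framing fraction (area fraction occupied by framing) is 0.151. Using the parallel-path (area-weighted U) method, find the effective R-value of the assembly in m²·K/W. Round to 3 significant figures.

U_eff = 0.849/4.21 + 0.151/1.94 = 0.2017 + 0.07784 = 0.2795
R_eff = 1/U_eff = 3.578 m²·K/W

3.58 m²·K/W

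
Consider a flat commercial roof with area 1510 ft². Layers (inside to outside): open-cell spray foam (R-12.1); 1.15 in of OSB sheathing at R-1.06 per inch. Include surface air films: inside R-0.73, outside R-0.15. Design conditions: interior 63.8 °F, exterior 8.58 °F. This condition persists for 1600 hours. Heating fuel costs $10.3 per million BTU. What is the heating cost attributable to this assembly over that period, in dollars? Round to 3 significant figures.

96.8 dollars

1.15 × 1.06 = 1.219
R_total = 0.73 + 12.1 + 1.219 + 0.15 = 14.2 ft²·°F·h/BTU
Q = 1510 × (63.8 − 8.58) / 14.2 = 5872 BTU/h
E = 5872 × 1600 = 9396000 BTU
Cost = 9396000/10⁶ × 10.3 = $96.78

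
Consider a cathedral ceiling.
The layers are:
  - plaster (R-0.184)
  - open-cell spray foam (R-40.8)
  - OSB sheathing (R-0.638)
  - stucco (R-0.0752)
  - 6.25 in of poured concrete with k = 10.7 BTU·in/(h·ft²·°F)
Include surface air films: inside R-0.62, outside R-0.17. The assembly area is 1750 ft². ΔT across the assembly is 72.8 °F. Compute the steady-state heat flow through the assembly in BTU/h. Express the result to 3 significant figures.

6.25/10.7 = 0.5841
R_total = 0.62 + 0.184 + 40.8 + 0.638 + 0.0752 + 0.5841 + 0.17 = 43.07 ft²·°F·h/BTU
Q = A·ΔT/R = 1750 × 72.8 / 43.07 = 2958 BTU/h

2960 BTU/h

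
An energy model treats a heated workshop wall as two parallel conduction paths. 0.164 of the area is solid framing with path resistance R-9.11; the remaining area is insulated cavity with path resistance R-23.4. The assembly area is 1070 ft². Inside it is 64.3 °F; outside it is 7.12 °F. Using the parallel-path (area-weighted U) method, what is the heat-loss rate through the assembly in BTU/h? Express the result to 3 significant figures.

U_eff = 0.836/23.4 + 0.164/9.11 = 0.03573 + 0.018 = 0.05373
R_eff = 1/U_eff = 18.61 ft²·°F·h/BTU
Q = 1070 × (64.3 − 7.12) / 18.61 = 3287 BTU/h

3290 BTU/h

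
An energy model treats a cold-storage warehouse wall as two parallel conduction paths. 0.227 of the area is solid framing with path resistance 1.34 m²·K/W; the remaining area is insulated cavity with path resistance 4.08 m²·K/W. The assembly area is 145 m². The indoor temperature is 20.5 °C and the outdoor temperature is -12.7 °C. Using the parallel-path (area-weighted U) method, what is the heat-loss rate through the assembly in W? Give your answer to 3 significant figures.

1730 W

U_eff = 0.773/4.08 + 0.227/1.34 = 0.1895 + 0.1694 = 0.3589
R_eff = 1/U_eff = 2.787 m²·K/W
Q = 145 × (20.5 − (-12.7)) / 2.787 = 1728 W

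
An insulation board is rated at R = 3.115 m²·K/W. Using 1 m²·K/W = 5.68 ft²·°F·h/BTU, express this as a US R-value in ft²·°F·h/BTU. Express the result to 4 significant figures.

17.69 ft²·°F·h/BTU

R_US = 3.115 × 5.68 = 17.693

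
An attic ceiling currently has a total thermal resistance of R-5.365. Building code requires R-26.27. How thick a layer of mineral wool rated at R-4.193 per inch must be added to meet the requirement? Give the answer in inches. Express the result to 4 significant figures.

ΔR = 26.27 − 5.365 = 20.905 ft²·°F·h/BTU
L = ΔR / (R/in) = 20.905/4.193 = 4.9857 in

4.986 in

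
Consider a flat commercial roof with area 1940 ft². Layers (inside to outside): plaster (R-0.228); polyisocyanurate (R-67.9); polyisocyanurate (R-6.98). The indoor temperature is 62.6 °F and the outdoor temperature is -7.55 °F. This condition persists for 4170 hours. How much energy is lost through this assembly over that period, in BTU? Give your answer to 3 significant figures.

R_total = 0.228 + 67.9 + 6.98 = 75.11 ft²·°F·h/BTU
Q = 1940 × (62.6 − (-7.55)) / 75.11 = 1812 BTU/h
E = 1812 × 4170 = 7556000 BTU

7560000 BTU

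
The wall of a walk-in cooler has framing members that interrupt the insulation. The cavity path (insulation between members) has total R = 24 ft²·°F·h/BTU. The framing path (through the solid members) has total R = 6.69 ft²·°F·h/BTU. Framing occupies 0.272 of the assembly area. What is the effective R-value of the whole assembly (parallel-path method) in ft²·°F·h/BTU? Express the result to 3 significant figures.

14.1 ft²·°F·h/BTU

U_eff = 0.728/24 + 0.272/6.69 = 0.03033 + 0.04066 = 0.07099
R_eff = 1/U_eff = 14.09 ft²·°F·h/BTU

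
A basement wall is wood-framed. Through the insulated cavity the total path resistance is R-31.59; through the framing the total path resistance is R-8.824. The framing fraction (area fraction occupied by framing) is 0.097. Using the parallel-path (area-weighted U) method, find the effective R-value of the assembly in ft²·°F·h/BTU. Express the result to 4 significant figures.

U_eff = 0.903/31.59 + 0.097/8.824 = 0.028585 + 0.010993 = 0.039578
R_eff = 1/U_eff = 25.267 ft²·°F·h/BTU

25.27 ft²·°F·h/BTU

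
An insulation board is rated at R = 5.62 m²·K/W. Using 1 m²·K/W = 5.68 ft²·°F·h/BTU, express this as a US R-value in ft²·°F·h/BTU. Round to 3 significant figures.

R_US = 5.62 × 5.68 = 31.92

31.9 ft²·°F·h/BTU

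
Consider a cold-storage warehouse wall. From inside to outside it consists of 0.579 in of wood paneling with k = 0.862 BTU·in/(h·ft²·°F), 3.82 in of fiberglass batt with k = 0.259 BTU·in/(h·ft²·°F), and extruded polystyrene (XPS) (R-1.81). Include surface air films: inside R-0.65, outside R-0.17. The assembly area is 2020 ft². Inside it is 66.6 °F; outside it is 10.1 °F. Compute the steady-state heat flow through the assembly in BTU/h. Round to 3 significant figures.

6320 BTU/h

0.579/0.862 = 0.6717
3.82/0.259 = 14.75
R_total = 0.65 + 0.6717 + 14.75 + 1.81 + 0.17 = 18.05 ft²·°F·h/BTU
Q = A·ΔT/R = 2020 × (66.6 − 10.1) / 18.05 = 6323 BTU/h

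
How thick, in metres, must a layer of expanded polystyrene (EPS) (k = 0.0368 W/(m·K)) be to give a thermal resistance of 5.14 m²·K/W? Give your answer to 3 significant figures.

L = R·k = 5.14 × 0.0368 = 0.1892 m

0.189 m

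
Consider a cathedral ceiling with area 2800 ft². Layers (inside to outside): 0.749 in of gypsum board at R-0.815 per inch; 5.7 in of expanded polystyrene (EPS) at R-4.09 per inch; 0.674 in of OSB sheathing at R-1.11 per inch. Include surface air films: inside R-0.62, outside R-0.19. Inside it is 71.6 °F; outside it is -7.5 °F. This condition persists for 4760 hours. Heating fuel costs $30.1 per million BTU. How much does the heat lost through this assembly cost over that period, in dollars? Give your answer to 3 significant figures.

1250 dollars

0.749 × 0.815 = 0.6104
5.7 × 4.09 = 23.31
0.674 × 1.11 = 0.7481
R_total = 0.62 + 0.6104 + 23.31 + 0.7481 + 0.19 = 25.48 ft²·°F·h/BTU
Q = 2800 × (71.6 − (-7.5)) / 25.48 = 8692 BTU/h
E = 8692 × 4760 = 41370000 BTU
Cost = 41370000/10⁶ × 30.1 = $1245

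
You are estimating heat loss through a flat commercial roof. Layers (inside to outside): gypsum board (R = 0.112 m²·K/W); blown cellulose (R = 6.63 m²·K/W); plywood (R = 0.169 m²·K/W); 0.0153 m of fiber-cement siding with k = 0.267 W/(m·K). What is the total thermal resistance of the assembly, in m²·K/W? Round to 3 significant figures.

6.97 m²·K/W

0.0153/0.267 = 0.0573
R_total = 0.112 + 6.63 + 0.169 + 0.0573 = 6.968 m²·K/W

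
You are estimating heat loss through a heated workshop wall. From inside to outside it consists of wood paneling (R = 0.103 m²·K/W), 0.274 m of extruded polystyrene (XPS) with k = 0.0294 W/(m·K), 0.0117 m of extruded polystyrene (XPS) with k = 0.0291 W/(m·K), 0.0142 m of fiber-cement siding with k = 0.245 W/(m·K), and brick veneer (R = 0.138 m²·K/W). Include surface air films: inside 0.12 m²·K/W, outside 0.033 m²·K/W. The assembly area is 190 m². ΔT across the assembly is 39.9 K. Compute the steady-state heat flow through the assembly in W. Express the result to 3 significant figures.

0.274/0.0294 = 9.32
0.0117/0.0291 = 0.4021
0.0142/0.245 = 0.05796
R_total = 0.12 + 0.103 + 9.32 + 0.4021 + 0.05796 + 0.138 + 0.033 = 10.17 m²·K/W
Q = A·ΔT/R = 190 × 39.9 / 10.17 = 745.2 W

745 W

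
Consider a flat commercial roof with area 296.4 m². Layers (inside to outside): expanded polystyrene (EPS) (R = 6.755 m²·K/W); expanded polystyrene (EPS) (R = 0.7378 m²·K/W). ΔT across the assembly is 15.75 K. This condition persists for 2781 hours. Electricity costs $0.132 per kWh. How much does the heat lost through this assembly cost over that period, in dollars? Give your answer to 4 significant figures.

R_total = 6.755 + 0.7378 = 7.4928 m²·K/W
Q = 296.4 × 15.75 / 7.4928 = 623.04 W
E = 623.04 W × 2781 h / 1000 = 1732.7 kWh
Cost = 1732.7 × 0.132 = $228.71

228.7 dollars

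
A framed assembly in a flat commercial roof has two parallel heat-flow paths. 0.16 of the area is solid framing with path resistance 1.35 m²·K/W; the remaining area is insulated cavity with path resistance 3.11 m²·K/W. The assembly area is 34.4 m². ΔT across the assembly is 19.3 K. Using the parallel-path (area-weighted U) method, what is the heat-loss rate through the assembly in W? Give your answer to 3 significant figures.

U_eff = 0.84/3.11 + 0.16/1.35 = 0.2701 + 0.1185 = 0.3886
R_eff = 1/U_eff = 2.573 m²·K/W
Q = 34.4 × 19.3 / 2.573 = 258 W

258 W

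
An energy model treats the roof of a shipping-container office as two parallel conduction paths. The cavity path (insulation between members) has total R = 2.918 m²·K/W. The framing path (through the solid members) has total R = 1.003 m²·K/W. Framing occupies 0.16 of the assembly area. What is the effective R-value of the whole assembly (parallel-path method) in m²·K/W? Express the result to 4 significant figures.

2.235 m²·K/W

U_eff = 0.84/2.918 + 0.16/1.003 = 0.28787 + 0.15952 = 0.44739
R_eff = 1/U_eff = 2.2352 m²·K/W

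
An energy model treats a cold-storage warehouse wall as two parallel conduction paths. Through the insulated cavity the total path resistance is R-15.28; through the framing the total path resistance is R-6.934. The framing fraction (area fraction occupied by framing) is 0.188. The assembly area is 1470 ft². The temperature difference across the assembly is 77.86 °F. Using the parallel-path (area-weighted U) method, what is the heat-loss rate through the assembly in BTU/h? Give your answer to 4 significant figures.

9185 BTU/h

U_eff = 0.812/15.28 + 0.188/6.934 = 0.053141 + 0.027113 = 0.080254
R_eff = 1/U_eff = 12.46 ft²·°F·h/BTU
Q = 1470 × 77.86 / 12.46 = 9185.4 BTU/h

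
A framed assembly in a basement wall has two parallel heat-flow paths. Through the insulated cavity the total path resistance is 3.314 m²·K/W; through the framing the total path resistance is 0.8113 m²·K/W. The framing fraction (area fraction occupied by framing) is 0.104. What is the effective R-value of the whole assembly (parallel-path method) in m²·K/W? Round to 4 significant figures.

2.509 m²·K/W

U_eff = 0.896/3.314 + 0.104/0.8113 = 0.27037 + 0.12819 = 0.39856
R_eff = 1/U_eff = 2.509 m²·K/W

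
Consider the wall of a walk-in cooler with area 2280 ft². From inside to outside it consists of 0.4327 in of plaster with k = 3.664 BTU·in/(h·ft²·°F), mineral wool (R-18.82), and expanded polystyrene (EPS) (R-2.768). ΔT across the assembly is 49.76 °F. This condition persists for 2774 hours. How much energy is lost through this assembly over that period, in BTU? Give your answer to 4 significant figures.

14500000 BTU

0.4327/3.664 = 0.11809
R_total = 0.11809 + 18.82 + 2.768 = 21.706 ft²·°F·h/BTU
Q = 2280 × 49.76 / 21.706 = 5226.8 BTU/h
E = 5226.8 × 2774 = 14499000 BTU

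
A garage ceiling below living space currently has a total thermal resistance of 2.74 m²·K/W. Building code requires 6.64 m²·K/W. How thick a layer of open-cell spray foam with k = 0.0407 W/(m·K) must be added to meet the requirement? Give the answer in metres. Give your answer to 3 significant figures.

ΔR = 6.64 − 2.74 = 3.9 m²·K/W
L = ΔR × k = 3.9 × 0.0407 = 0.1587 m

0.159 m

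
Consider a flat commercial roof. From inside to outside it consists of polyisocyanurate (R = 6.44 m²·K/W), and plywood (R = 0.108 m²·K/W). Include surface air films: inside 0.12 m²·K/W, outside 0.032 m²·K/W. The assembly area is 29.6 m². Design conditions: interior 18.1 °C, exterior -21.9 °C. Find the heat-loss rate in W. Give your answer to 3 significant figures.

177 W

R_total = 0.12 + 6.44 + 0.108 + 0.032 = 6.7 m²·K/W
Q = A·ΔT/R = 29.6 × (18.1 − (-21.9)) / 6.7 = 176.7 W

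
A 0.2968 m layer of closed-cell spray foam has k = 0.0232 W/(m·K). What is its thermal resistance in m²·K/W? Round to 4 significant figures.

12.79 m²·K/W

R = L/k = 0.2968/0.0232 = 12.793 m²·K/W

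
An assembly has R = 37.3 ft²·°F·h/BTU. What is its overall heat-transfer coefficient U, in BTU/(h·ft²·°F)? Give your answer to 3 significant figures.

0.0268 BTU/(h·ft²·°F)

U = 1/R = 1/37.3 = 0.02681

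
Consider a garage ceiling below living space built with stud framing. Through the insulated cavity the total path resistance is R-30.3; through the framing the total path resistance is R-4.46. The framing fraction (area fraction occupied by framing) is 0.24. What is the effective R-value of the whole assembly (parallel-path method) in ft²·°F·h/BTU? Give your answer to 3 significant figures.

12.7 ft²·°F·h/BTU

U_eff = 0.76/30.3 + 0.24/4.46 = 0.02508 + 0.05381 = 0.07889
R_eff = 1/U_eff = 12.68 ft²·°F·h/BTU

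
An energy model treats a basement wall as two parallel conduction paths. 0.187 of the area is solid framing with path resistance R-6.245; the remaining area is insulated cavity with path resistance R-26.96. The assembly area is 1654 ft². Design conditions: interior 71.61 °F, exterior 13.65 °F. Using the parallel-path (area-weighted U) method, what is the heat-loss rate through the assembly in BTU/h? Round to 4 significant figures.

5762 BTU/h

U_eff = 0.813/26.96 + 0.187/6.245 = 0.030156 + 0.029944 = 0.0601
R_eff = 1/U_eff = 16.639 ft²·°F·h/BTU
Q = 1654 × (71.61 − 13.65) / 16.639 = 5761.5 BTU/h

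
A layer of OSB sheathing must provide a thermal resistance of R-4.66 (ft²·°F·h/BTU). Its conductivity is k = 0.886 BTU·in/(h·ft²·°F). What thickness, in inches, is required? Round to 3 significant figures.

L = R × k = 4.66 × 0.886 = 4.129 in

4.13 in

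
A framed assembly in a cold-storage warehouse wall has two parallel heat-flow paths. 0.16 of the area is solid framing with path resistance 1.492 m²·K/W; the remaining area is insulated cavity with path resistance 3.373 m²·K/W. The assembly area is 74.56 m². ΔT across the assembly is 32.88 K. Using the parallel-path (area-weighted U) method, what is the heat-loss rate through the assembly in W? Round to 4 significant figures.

U_eff = 0.84/3.373 + 0.16/1.492 = 0.24904 + 0.10724 = 0.35628
R_eff = 1/U_eff = 2.8068 m²·K/W
Q = 74.56 × 32.88 / 2.8068 = 873.42 W

873.4 W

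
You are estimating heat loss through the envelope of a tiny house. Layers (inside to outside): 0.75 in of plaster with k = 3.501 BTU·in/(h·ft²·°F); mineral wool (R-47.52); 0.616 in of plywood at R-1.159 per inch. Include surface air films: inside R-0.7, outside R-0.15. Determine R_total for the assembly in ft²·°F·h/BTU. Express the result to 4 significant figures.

49.30 ft²·°F·h/BTU

0.75/3.501 = 0.21422
0.616 × 1.159 = 0.71394
R_total = 0.7 + 0.21422 + 47.52 + 0.71394 + 0.15 = 49.298 ft²·°F·h/BTU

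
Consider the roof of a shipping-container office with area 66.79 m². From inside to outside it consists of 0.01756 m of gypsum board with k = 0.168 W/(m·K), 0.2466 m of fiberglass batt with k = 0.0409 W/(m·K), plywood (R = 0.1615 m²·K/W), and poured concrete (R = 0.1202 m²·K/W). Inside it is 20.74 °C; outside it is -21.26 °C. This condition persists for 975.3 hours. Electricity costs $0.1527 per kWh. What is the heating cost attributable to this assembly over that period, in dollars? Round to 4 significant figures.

65.12 dollars

0.01756/0.168 = 0.10452
0.2466/0.0409 = 6.0293
R_total = 0.10452 + 6.0293 + 0.1615 + 0.1202 = 6.4156 m²·K/W
Q = 66.79 × (20.74 − (-21.26)) / 6.4156 = 437.25 W
E = 437.25 W × 975.3 h / 1000 = 426.45 kWh
Cost = 426.45 × 0.1527 = $65.118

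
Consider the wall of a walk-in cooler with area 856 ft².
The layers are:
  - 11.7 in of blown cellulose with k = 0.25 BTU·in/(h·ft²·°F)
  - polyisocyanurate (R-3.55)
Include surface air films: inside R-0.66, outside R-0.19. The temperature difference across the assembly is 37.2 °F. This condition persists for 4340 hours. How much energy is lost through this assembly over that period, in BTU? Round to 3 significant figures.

2700000 BTU

11.7/0.25 = 46.8
R_total = 0.66 + 46.8 + 3.55 + 0.19 = 51.2 ft²·°F·h/BTU
Q = 856 × 37.2 / 51.2 = 621.9 BTU/h
E = 621.9 × 4340 = 2699000 BTU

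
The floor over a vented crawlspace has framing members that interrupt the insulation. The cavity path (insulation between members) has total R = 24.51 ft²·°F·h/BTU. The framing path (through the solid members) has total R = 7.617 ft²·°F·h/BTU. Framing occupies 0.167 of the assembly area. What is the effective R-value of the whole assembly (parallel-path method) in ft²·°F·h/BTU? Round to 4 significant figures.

U_eff = 0.833/24.51 + 0.167/7.617 = 0.033986 + 0.021925 = 0.055911
R_eff = 1/U_eff = 17.886 ft²·°F·h/BTU

17.89 ft²·°F·h/BTU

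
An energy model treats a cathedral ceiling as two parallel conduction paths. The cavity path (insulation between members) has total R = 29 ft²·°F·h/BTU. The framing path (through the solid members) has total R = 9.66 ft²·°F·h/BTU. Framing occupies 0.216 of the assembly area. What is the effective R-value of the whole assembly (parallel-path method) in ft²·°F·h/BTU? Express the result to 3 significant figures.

U_eff = 0.784/29 + 0.216/9.66 = 0.02703 + 0.02236 = 0.04939
R_eff = 1/U_eff = 20.25 ft²·°F·h/BTU

20.2 ft²·°F·h/BTU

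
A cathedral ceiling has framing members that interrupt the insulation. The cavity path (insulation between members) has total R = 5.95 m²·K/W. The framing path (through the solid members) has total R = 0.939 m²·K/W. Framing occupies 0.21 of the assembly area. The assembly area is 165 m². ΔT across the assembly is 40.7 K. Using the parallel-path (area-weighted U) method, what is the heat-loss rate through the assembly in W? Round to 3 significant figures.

2390 W

U_eff = 0.79/5.95 + 0.21/0.939 = 0.1328 + 0.2236 = 0.3564
R_eff = 1/U_eff = 2.806 m²·K/W
Q = 165 × 40.7 / 2.806 = 2394 W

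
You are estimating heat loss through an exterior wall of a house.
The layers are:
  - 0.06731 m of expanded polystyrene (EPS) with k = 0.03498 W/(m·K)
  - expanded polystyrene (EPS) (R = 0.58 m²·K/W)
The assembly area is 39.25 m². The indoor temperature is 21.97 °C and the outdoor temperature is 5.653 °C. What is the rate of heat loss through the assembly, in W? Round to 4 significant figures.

0.06731/0.03498 = 1.9242
R_total = 1.9242 + 0.58 = 2.5042 m²·K/W
Q = A·ΔT/R = 39.25 × (21.97 − 5.653) / 2.5042 = 255.74 W

255.7 W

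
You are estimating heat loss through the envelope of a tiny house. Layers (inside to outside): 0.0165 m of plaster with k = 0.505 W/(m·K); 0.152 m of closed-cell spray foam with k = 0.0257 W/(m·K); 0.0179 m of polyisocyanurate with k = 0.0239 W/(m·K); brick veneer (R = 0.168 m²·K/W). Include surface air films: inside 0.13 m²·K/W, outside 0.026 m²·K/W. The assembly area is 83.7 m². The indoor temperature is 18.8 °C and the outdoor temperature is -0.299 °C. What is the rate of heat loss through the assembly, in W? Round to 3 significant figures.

228 W

0.0165/0.505 = 0.03267
0.152/0.0257 = 5.914
0.0179/0.0239 = 0.749
R_total = 0.13 + 0.03267 + 5.914 + 0.749 + 0.168 + 0.026 = 7.02 m²·K/W
Q = A·ΔT/R = 83.7 × (18.8 − (-0.299)) / 7.02 = 227.7 W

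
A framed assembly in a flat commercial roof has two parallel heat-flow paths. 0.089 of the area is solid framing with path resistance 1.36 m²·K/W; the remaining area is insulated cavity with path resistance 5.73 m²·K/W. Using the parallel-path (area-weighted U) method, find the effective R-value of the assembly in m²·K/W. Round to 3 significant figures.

4.46 m²·K/W

U_eff = 0.911/5.73 + 0.089/1.36 = 0.159 + 0.06544 = 0.2244
R_eff = 1/U_eff = 4.456 m²·K/W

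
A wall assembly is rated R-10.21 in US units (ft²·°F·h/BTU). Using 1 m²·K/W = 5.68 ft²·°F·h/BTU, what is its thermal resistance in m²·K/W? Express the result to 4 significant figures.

R_SI = 10.21/5.68 = 1.7975

1.798 m²·K/W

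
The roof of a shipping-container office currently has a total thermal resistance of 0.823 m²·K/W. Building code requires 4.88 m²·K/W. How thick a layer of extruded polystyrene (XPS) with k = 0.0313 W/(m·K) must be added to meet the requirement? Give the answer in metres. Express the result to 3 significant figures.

ΔR = 4.88 − 0.823 = 4.057 m²·K/W
L = ΔR × k = 4.057 × 0.0313 = 0.127 m

0.127 m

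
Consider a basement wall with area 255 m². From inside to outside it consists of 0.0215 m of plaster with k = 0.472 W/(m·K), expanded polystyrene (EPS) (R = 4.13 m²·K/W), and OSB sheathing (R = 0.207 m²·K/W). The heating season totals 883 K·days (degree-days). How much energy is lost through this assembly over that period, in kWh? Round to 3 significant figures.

0.0215/0.472 = 0.04555
R_total = 0.04555 + 4.13 + 0.207 = 4.383 m²·K/W
E = A × HDD × 24 / R / 1000 = 255 × 883 × 24 / 4.383 / 1000 = 1233 kWh

1230 kWh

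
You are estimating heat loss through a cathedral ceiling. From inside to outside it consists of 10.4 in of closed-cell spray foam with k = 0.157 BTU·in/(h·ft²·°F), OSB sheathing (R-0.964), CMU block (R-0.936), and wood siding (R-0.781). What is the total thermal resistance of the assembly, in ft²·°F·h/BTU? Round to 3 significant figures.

68.9 ft²·°F·h/BTU

10.4/0.157 = 66.24
R_total = 66.24 + 0.964 + 0.936 + 0.781 = 68.92 ft²·°F·h/BTU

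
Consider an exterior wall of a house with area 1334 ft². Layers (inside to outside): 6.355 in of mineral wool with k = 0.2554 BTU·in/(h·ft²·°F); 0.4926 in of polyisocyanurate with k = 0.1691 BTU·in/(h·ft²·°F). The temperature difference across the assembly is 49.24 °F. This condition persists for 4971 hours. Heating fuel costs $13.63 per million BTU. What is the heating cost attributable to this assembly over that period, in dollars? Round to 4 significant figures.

160.1 dollars

6.355/0.2554 = 24.883
0.4926/0.1691 = 2.9131
R_total = 24.883 + 2.9131 = 27.796 ft²·°F·h/BTU
Q = 1334 × 49.24 / 27.796 = 2363.2 BTU/h
E = 2363.2 × 4971 = 11747000 BTU
Cost = 11747000/10⁶ × 13.63 = $160.12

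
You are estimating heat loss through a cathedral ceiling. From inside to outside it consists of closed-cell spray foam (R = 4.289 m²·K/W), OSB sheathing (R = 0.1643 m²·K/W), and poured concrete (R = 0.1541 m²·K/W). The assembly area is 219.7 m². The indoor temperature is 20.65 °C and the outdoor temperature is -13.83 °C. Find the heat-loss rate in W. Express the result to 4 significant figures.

1644 W

R_total = 4.289 + 0.1643 + 0.1541 = 4.6074 m²·K/W
Q = A·ΔT/R = 219.7 × (20.65 − (-13.83)) / 4.6074 = 1644.1 W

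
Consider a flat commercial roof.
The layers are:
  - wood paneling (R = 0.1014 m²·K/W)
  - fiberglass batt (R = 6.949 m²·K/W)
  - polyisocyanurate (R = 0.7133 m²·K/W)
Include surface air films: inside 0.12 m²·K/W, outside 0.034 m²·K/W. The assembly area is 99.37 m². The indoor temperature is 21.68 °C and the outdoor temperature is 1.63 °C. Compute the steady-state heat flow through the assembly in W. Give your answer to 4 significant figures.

R_total = 0.12 + 0.1014 + 6.949 + 0.7133 + 0.034 = 7.9177 m²·K/W
Q = A·ΔT/R = 99.37 × (21.68 − 1.63) / 7.9177 = 251.63 W

251.6 W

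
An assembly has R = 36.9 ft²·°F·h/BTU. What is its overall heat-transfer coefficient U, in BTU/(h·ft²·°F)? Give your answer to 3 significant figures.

U = 1/R = 1/36.9 = 0.0271

0.0271 BTU/(h·ft²·°F)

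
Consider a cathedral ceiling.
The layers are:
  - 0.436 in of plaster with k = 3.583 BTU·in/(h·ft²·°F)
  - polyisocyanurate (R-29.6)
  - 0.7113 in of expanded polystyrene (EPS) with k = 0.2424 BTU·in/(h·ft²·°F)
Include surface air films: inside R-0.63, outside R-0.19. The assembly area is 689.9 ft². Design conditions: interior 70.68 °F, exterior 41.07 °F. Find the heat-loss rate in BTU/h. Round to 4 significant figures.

610.2 BTU/h

0.436/3.583 = 0.12169
0.7113/0.2424 = 2.9344
R_total = 0.63 + 0.12169 + 29.6 + 2.9344 + 0.19 = 33.476 ft²·°F·h/BTU
Q = A·ΔT/R = 689.9 × (70.68 − 41.07) / 33.476 = 610.22 BTU/h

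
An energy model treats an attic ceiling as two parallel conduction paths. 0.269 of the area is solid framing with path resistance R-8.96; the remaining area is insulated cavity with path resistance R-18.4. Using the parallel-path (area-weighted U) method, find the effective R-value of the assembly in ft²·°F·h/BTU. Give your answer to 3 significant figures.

U_eff = 0.731/18.4 + 0.269/8.96 = 0.03973 + 0.03002 = 0.06975
R_eff = 1/U_eff = 14.34 ft²·°F·h/BTU

14.3 ft²·°F·h/BTU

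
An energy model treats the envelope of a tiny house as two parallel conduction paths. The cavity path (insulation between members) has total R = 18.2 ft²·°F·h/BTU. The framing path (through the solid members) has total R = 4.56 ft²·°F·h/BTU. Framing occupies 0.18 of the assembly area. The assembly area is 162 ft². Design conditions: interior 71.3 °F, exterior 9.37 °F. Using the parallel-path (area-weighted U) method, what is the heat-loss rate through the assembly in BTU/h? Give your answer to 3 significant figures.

U_eff = 0.82/18.2 + 0.18/4.56 = 0.04505 + 0.03947 = 0.08453
R_eff = 1/U_eff = 11.83 ft²·°F·h/BTU
Q = 162 × (71.3 − 9.37) / 11.83 = 848 BTU/h

848 BTU/h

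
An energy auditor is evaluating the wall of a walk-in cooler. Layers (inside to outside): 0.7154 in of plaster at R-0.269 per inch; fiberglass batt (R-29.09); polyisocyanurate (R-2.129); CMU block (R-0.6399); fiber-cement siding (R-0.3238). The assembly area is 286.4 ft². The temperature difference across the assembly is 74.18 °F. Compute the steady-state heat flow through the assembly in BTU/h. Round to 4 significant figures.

656.2 BTU/h

0.7154 × 0.269 = 0.19244
R_total = 0.19244 + 29.09 + 2.129 + 0.6399 + 0.3238 = 32.375 ft²·°F·h/BTU
Q = A·ΔT/R = 286.4 × 74.18 / 32.375 = 656.22 BTU/h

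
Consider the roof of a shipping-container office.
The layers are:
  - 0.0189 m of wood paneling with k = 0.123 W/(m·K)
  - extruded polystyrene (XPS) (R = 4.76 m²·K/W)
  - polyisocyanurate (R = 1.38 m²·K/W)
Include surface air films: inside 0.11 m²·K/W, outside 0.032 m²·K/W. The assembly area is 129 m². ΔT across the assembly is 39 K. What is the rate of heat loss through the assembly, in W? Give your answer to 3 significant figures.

782 W

0.0189/0.123 = 0.1537
R_total = 0.11 + 0.1537 + 4.76 + 1.38 + 0.032 = 6.436 m²·K/W
Q = A·ΔT/R = 129 × 39 / 6.436 = 781.7 W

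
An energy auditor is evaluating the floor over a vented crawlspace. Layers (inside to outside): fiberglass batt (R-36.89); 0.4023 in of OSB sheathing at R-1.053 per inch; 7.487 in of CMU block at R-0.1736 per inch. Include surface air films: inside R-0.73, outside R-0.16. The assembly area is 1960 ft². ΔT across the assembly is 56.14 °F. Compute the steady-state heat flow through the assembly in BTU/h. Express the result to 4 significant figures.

0.4023 × 1.053 = 0.42362
7.487 × 0.1736 = 1.2997
R_total = 0.73 + 36.89 + 0.42362 + 1.2997 + 0.16 = 39.503 ft²·°F·h/BTU
Q = A·ΔT/R = 1960 × 56.14 / 39.503 = 2785.4 BTU/h

2785 BTU/h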